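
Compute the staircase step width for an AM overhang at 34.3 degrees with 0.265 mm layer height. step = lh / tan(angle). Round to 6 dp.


step = 0.265 / tan(34.3) = 0.388475 mm


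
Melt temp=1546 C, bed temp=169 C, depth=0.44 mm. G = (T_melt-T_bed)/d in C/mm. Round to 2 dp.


G = (1546-169)/0.44 = 3129.55 C/mm


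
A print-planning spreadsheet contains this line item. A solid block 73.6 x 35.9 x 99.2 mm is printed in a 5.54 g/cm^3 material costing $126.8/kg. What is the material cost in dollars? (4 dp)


V = 73.6 * 35.9 * 99.2 = 262110.208 mm^3 = 262.110208 cm^3
Mass = 262.110208 * 5.54 / 1000 = 1.45209055 kg
Cost = 1.45209055 * 126.8 = 184.1251 $


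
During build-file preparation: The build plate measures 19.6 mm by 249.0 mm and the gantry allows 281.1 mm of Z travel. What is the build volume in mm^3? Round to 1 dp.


V = 19.6 * 249.0 * 281.1 = 1371880.4 mm^3


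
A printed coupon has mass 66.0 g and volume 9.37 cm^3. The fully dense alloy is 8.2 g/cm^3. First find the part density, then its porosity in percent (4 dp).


rho_part = 66.0 / 9.37 = 7.04375667 g/cm^3
Porosity = (1 - 7.04375667/8.2)*100 = 14.1005 %


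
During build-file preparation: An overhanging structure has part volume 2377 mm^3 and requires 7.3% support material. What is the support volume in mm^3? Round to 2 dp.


V_support = 2377 * 0.073 = 173.52 mm^3


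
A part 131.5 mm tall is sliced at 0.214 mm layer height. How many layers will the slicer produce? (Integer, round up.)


Layers = ceil(131.5/0.214) = 615


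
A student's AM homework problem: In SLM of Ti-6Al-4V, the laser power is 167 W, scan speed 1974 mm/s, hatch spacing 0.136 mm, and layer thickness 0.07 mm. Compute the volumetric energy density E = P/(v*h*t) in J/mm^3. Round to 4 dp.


E = 167 / (1974*0.136*0.07) = 8.8865 J/mm^3


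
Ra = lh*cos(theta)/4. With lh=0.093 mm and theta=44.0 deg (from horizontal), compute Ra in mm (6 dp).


Ra = 0.093 * cos(44.0) / 4 = 0.016725 mm


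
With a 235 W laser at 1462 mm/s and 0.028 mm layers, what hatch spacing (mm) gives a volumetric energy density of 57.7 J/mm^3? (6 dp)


h = 235 / (57.7*1462*0.028) = 0.099492 mm


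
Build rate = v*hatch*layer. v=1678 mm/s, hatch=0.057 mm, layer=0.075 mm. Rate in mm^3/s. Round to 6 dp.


Rate = 1678 * 0.057 * 0.075 = 7.17345 mm^3/s


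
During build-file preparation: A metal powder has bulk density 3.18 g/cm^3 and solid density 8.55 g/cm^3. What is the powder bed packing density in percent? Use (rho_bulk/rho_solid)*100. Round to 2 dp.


Packing = (3.18/8.55)*100 = 37.19 %


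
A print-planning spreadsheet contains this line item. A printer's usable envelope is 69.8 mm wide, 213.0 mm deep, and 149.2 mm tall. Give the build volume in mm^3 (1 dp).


V = 69.8 * 213.0 * 149.2 = 2218216.1 mm^3


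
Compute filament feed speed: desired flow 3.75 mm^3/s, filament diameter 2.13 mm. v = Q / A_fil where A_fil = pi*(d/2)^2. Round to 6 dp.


A = pi*(2.13/2)^2 = 3.563273
v = 3.75 / 3.563273 = 1.052403 mm/s


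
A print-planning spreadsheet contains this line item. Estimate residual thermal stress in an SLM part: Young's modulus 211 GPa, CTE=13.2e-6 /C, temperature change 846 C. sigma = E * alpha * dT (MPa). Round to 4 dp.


sigma = 211*1000 * 13.2e-6 * 846 = 2356.2792 MPa


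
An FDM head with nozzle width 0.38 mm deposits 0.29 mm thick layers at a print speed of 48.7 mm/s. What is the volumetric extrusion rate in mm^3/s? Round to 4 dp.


Rate = 0.38 * 0.29 * 48.7 = 5.3667 mm^3/s


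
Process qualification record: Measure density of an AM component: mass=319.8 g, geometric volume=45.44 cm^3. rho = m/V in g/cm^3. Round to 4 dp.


rho = 319.8 / 45.44 = 7.0379 g/cm^3


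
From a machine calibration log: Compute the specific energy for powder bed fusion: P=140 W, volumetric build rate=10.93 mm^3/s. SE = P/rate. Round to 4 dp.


SE = 140 / 10.93 = 12.8088 J/mm^3


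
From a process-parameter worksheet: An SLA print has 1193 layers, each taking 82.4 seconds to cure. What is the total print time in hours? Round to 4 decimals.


t = 1193 * 82.4 / 3600 = 27.3064 hrs


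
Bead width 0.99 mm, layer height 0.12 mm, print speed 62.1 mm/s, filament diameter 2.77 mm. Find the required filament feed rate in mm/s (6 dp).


Q = 0.99 * 0.12 * 62.1 = 7.37748 mm^3/s
A_fil = pi*(2.77/2)^2 = 6.02628157 mm^2
v_feed = 7.37748 / 6.02628157 = 1.224218 mm/s


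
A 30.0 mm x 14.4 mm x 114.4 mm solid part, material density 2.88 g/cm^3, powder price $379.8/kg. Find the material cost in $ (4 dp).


V = 30.0 * 14.4 * 114.4 = 49420.8 mm^3 = 49.4208 cm^3
Mass = 49.4208 * 2.88 / 1000 = 0.1423319 kg
Cost = 0.1423319 * 379.8 = 54.0577 $


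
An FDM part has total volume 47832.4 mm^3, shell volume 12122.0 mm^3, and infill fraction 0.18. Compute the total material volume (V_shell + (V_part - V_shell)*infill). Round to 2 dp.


V_infill = (47832.4 - 12122.0) * 0.18 = 6427.87
V_total = 12122.0 + 6427.87 = 18549.87 mm^3


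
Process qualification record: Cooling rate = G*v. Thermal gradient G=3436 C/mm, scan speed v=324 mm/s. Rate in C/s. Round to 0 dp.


CR = 3436 * 324 = 1113264 C/s


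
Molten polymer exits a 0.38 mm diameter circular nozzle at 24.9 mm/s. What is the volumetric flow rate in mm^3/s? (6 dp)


A = pi*(0.38/2)^2 = 0.11341149 mm^2
Q = 0.11341149 * 24.9 = 2.823946 mm^3/s


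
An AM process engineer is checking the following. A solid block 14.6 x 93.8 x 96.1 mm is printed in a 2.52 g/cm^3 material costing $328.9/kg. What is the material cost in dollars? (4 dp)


V = 14.6 * 93.8 * 96.1 = 131607.028 mm^3 = 131.607028 cm^3
Mass = 131.607028 * 2.52 / 1000 = 0.33164971 kg
Cost = 0.33164971 * 328.9 = 109.0796 $


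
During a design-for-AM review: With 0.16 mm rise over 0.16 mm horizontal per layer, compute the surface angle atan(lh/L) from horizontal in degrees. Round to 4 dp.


angle = atan(0.16/0.16) = 45.0 degrees


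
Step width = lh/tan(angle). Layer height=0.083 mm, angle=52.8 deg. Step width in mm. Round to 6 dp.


step = 0.083 / tan(52.8) = 0.063 mm


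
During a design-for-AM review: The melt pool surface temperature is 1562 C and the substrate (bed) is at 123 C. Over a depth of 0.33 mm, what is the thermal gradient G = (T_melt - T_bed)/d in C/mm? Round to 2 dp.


G = (1562-123)/0.33 = 4360.61 C/mm


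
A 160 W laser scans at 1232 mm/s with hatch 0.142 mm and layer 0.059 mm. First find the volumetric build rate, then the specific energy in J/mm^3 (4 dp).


Build rate = 1232 * 0.142 * 0.059 = 10.321696 mm^3/s
SE = 160 / 10.321696 = 15.5013 J/mm^3


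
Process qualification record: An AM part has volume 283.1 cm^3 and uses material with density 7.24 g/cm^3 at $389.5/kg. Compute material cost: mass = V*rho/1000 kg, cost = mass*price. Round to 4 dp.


Mass = 283.1*7.24/1000 = 2.049644 kg
Cost = 2.049644 * 389.5 = 798.3363 $


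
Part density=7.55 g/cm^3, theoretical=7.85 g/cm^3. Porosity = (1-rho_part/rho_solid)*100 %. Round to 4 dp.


Porosity = (1-7.55/7.85)*100 = 3.8217 %


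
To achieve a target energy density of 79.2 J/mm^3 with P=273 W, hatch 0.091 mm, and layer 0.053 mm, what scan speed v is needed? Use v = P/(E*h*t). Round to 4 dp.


v = 273 / (79.2*0.091*0.053) = 714.6941 mm/s


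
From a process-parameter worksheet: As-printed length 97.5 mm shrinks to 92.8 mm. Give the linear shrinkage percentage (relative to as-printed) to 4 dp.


Shrinkage = ((97.5-92.8)/97.5)*100 = 4.8205 %


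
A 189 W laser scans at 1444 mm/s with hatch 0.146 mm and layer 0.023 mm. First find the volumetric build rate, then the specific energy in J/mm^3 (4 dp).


Build rate = 1444 * 0.146 * 0.023 = 4.848952 mm^3/s
SE = 189 / 4.848952 = 38.9775 J/mm^3


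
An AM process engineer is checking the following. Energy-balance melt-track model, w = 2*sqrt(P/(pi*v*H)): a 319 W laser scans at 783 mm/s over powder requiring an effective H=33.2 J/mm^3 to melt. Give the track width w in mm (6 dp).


w = 2*sqrt(319/(pi*783*33.2)) = 0.124997 mm


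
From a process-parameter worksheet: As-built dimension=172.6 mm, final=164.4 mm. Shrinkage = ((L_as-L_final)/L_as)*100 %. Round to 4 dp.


Shrinkage = ((172.6-164.4)/172.6)*100 = 4.7509 %


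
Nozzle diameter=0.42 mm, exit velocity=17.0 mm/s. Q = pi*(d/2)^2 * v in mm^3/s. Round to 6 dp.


A = pi*(0.42/2)^2 = 0.13854424 mm^2
Q = 0.13854424 * 17.0 = 2.355252 mm^3/s


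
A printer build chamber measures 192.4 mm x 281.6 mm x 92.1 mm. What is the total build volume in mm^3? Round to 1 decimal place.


V = 192.4 * 281.6 * 92.1 = 4989963.3 mm^3


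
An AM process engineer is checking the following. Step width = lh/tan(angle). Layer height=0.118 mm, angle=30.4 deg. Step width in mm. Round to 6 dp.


step = 0.118 / tan(30.4) = 0.201126 mm


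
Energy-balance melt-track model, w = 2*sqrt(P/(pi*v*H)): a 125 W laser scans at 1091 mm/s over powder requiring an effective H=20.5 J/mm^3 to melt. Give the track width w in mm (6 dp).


w = 2*sqrt(125/(pi*1091*20.5)) = 0.084357 mm


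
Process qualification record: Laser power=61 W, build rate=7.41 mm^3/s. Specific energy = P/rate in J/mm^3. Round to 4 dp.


SE = 61 / 7.41 = 8.2321 J/mm^3


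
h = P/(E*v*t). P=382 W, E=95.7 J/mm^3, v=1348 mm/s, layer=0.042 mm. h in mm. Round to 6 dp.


h = 382 / (95.7*1348*0.042) = 0.070504 mm


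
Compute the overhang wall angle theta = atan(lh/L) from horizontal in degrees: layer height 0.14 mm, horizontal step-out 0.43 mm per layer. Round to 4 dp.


angle = atan(0.14/0.43) = 18.0343 degrees


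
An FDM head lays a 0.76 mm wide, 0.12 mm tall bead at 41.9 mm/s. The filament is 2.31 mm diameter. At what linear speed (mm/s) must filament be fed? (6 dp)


Q = 0.76 * 0.12 * 41.9 = 3.82128 mm^3/s
A_fil = pi*(2.31/2)^2 = 4.19096314 mm^2
v_feed = 3.82128 / 4.19096314 = 0.91179 mm/s


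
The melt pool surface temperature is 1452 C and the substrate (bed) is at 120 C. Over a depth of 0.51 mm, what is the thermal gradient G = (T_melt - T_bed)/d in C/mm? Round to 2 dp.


G = (1452-120)/0.51 = 2611.76 C/mm


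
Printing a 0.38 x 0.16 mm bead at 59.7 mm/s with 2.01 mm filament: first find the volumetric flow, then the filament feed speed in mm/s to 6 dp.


Q = 0.38 * 0.16 * 59.7 = 3.62976 mm^3/s
A_fil = pi*(2.01/2)^2 = 3.17308712 mm^2
v_feed = 3.62976 / 3.17308712 = 1.143921 mm/s


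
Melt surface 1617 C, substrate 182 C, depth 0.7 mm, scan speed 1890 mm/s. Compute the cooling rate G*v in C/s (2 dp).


G = (1617-182)/0.7 = 2050.0 C/mm
CR = 2050.0 * 1890 = 3874500.0 C/s


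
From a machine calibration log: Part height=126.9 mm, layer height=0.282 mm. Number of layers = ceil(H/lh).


Layers = ceil(126.9/0.282) = 450


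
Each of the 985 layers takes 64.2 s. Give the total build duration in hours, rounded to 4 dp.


t = 985 * 64.2 / 3600 = 17.5658 hrs


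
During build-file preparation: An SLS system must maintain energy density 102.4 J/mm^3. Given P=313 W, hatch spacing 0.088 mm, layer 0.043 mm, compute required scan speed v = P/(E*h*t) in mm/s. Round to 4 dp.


v = 313 / (102.4*0.088*0.043) = 807.7803 mm/s


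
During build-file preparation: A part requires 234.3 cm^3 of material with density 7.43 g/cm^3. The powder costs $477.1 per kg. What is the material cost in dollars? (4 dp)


Mass = 234.3*7.43/1000 = 1.740849 kg
Cost = 1.740849 * 477.1 = 830.5591 $


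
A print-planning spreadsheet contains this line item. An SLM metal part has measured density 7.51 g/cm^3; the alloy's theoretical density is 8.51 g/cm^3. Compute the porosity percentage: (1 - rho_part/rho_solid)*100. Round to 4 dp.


Porosity = (1-7.51/8.51)*100 = 11.7509 %


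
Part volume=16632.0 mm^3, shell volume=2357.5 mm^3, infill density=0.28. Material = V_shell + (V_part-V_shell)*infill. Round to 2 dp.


V_infill = (16632.0 - 2357.5) * 0.28 = 3996.86
V_total = 2357.5 + 3996.86 = 6354.36 mm^3


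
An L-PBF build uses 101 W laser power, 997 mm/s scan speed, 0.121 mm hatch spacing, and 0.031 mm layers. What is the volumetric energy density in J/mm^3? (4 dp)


E = 101 / (997*0.121*0.031) = 27.0072 J/mm^3


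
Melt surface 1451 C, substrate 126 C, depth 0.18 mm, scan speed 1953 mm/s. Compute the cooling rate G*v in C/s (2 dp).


G = (1451-126)/0.18 = 7361.11111111 C/mm
CR = 7361.11111111 * 1953 = 14376250.0 C/s


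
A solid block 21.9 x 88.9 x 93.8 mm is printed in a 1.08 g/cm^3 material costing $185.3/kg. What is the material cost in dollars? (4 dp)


V = 21.9 * 88.9 * 93.8 = 182620.158 mm^3 = 182.620158 cm^3
Mass = 182.620158 * 1.08 / 1000 = 0.19722977 kg
Cost = 0.19722977 * 185.3 = 36.5467 $


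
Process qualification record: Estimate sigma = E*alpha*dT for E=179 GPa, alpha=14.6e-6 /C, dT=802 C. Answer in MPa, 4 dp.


sigma = 179*1000 * 14.6e-6 * 802 = 2095.9468 MPa


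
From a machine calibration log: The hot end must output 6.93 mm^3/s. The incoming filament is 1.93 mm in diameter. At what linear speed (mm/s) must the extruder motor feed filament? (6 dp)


A = pi*(1.93/2)^2 = 2.92553
v = 6.93 / 2.92553 = 2.368802 mm/s


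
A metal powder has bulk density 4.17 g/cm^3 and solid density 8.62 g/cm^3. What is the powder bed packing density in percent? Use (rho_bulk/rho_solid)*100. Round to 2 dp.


Packing = (4.17/8.62)*100 = 48.38 %


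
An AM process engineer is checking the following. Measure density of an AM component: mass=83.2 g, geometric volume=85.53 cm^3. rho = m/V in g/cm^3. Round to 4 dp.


rho = 83.2 / 85.53 = 0.9728 g/cm^3


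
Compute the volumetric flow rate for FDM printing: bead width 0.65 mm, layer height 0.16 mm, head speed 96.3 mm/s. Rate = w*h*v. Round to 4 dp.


Rate = 0.65 * 0.16 * 96.3 = 10.0152 mm^3/s


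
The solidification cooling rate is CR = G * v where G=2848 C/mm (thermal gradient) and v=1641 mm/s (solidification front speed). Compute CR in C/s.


CR = 2848 * 1641 = 4673568 C/s


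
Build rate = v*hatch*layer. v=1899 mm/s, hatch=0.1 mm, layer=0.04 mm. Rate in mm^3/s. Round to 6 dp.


Rate = 1899 * 0.1 * 0.04 = 7.596 mm^3/s


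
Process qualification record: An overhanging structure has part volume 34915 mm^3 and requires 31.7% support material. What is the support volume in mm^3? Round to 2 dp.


V_support = 34915 * 0.317 = 11068.06 mm^3


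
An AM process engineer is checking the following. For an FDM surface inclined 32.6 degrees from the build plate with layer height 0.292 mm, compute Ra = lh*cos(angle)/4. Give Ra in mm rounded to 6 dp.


Ra = 0.292 * cos(32.6) / 4 = 0.061499 mm


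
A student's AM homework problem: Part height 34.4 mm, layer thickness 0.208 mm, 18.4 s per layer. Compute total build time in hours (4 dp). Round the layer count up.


Layers = ceil(34.4/0.208) = 166
t = 166 * 18.4 / 3600 = 0.8484 hrs


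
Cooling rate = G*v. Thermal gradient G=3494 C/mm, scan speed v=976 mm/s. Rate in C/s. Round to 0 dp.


CR = 3494 * 976 = 3410144 C/s


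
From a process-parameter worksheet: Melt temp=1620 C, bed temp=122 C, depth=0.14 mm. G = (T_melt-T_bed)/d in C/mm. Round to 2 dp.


G = (1620-122)/0.14 = 10700.0 C/mm


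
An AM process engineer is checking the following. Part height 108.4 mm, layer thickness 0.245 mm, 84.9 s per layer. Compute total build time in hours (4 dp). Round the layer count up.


Layers = ceil(108.4/0.245) = 443
t = 443 * 84.9 / 3600 = 10.4474 hrs


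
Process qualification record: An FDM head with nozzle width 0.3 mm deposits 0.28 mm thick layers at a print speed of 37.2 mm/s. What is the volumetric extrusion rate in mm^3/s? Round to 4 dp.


Rate = 0.3 * 0.28 * 37.2 = 3.1248 mm^3/s


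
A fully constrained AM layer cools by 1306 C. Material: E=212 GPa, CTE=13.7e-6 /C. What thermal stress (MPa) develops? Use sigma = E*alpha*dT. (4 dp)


sigma = 212*1000 * 13.7e-6 * 1306 = 3793.1464 MPa


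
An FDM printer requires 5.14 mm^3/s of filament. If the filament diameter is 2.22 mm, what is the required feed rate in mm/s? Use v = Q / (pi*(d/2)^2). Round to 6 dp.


A = pi*(2.22/2)^2 = 3.870756
v = 5.14 / 3.870756 = 1.327906 mm/s


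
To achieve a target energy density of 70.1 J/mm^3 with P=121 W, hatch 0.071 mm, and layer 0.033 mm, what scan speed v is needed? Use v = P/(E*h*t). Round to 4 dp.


v = 121 / (70.1*0.071*0.033) = 736.7075 mm/s


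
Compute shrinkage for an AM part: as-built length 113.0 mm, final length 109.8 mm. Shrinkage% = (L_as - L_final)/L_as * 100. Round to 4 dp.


Shrinkage = ((113.0-109.8)/113.0)*100 = 2.8319 %


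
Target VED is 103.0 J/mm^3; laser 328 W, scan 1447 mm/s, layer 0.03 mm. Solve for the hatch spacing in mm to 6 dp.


h = 328 / (103.0*1447*0.03) = 0.073358 mm


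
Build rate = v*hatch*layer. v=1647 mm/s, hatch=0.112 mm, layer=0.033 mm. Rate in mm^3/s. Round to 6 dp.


Rate = 1647 * 0.112 * 0.033 = 6.087312 mm^3/s


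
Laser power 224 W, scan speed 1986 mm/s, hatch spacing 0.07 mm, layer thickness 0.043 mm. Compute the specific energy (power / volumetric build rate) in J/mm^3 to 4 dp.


Build rate = 1986 * 0.07 * 0.043 = 5.97786 mm^3/s
SE = 224 / 5.97786 = 37.4716 J/mm^3


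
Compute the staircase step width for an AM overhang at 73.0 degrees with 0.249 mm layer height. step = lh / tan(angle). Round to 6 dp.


step = 0.249 / tan(73.0) = 0.076127 mm


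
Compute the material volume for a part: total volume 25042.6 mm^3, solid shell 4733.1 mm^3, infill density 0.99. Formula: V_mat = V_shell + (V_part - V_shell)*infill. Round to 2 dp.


V_infill = (25042.6 - 4733.1) * 0.99 = 20106.41
V_total = 4733.1 + 20106.41 = 24839.51 mm^3


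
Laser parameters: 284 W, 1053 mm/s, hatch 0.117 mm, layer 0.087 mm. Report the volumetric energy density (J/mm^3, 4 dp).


E = 284 / (1053*0.117*0.087) = 26.4963 J/mm^3


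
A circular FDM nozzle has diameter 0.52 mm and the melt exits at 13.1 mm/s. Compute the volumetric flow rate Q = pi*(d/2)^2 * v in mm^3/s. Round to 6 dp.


A = pi*(0.52/2)^2 = 0.21237166 mm^2
Q = 0.21237166 * 13.1 = 2.782069 mm^3/s


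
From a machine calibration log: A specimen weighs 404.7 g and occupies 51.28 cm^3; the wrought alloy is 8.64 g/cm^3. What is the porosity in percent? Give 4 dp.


rho_part = 404.7 / 51.28 = 7.89196568 g/cm^3
Porosity = (1 - 7.89196568/8.64)*100 = 8.6578 %


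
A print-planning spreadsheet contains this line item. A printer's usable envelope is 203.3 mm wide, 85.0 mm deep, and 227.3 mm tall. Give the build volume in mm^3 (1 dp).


V = 203.3 * 85.0 * 227.3 = 3927857.7 mm^3


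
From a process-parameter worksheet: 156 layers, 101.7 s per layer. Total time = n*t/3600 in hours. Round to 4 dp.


t = 156 * 101.7 / 3600 = 4.407 hrs


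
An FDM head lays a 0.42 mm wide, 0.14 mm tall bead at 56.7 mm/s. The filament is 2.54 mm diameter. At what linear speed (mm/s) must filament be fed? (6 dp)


Q = 0.42 * 0.14 * 56.7 = 3.33396 mm^3/s
A_fil = pi*(2.54/2)^2 = 5.06707479 mm^2
v_feed = 3.33396 / 5.06707479 = 0.657965 mm/s


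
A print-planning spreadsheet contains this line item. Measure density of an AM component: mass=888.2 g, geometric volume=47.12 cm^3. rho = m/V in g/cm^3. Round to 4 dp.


rho = 888.2 / 47.12 = 18.8497 g/cm^3


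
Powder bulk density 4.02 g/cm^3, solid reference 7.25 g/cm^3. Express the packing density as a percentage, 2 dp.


Packing = (4.02/7.25)*100 = 55.45 %


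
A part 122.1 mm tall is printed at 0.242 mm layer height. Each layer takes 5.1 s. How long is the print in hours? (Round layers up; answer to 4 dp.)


Layers = ceil(122.1/0.242) = 505
t = 505 * 5.1 / 3600 = 0.7154 hrs


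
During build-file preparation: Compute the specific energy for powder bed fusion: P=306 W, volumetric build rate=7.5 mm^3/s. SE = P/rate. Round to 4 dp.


SE = 306 / 7.5 = 40.8 J/mm^3


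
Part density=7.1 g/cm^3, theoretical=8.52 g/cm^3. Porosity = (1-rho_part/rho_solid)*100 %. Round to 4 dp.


Porosity = (1-7.1/8.52)*100 = 16.6667 %


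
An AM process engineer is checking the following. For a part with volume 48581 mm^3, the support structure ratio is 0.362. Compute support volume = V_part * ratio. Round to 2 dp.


V_support = 48581 * 0.362 = 17586.32 mm^3


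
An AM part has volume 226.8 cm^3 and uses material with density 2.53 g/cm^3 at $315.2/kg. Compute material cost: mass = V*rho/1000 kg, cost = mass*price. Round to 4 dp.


Mass = 226.8*2.53/1000 = 0.573804 kg
Cost = 0.573804 * 315.2 = 180.863 $


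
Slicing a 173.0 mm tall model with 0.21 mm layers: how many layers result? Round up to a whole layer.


Layers = ceil(173.0/0.21) = 824


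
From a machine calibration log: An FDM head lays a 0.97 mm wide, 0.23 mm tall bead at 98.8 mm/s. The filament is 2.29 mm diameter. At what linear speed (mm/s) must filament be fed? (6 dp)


Q = 0.97 * 0.23 * 98.8 = 22.04228 mm^3/s
A_fil = pi*(2.29/2)^2 = 4.11870651 mm^2
v_feed = 22.04228 / 4.11870651 = 5.351748 mm/s


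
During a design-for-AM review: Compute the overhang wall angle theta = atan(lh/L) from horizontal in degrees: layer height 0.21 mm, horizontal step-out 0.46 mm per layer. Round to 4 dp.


angle = atan(0.21/0.46) = 24.5377 degrees


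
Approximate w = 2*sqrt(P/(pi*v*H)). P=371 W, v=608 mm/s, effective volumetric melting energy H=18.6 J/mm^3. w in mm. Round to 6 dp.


w = 2*sqrt(371/(pi*608*18.6)) = 0.204378 mm


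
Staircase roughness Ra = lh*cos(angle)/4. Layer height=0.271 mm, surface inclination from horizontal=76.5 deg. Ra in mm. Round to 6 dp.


Ra = 0.271 * cos(76.5) / 4 = 0.015816 mm


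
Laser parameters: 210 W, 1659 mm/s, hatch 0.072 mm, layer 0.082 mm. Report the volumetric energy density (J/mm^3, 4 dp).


E = 210 / (1659*0.072*0.082) = 21.4401 J/mm^3


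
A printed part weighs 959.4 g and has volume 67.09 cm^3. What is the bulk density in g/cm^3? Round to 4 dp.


rho = 959.4 / 67.09 = 14.3002 g/cm^3


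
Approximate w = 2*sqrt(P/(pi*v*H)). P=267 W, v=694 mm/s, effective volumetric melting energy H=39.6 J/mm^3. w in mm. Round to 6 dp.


w = 2*sqrt(267/(pi*694*39.6)) = 0.11122 mm


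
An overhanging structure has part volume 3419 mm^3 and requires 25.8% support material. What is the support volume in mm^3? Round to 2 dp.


V_support = 3419 * 0.258 = 882.1 mm^3


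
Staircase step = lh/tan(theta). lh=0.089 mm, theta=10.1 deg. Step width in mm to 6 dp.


step = 0.089 / tan(10.1) = 0.499643 mm


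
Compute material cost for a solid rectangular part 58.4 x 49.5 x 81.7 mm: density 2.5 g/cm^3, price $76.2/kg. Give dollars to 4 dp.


V = 58.4 * 49.5 * 81.7 = 236178.36 mm^3 = 236.17836 cm^3
Mass = 236.17836 * 2.5 / 1000 = 0.5904459 kg
Cost = 0.5904459 * 76.2 = 44.992 $


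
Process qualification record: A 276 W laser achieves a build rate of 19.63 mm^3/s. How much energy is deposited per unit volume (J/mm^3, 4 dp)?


SE = 276 / 19.63 = 14.0601 J/mm^3


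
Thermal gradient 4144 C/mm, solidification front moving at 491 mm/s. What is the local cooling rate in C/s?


CR = 4144 * 491 = 2034704 C/s


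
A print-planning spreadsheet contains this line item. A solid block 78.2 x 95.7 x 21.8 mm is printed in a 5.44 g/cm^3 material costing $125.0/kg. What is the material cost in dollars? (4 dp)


V = 78.2 * 95.7 * 21.8 = 163145.532 mm^3 = 163.145532 cm^3
Mass = 163.145532 * 5.44 / 1000 = 0.88751169 kg
Cost = 0.88751169 * 125.0 = 110.939 $


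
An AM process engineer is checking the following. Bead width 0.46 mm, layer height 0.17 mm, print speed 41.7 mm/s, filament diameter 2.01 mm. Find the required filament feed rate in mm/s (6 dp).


Q = 0.46 * 0.17 * 41.7 = 3.26094 mm^3/s
A_fil = pi*(2.01/2)^2 = 3.17308712 mm^2
v_feed = 3.26094 / 3.17308712 = 1.027687 mm/s


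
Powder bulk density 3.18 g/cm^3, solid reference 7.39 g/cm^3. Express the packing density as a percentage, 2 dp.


Packing = (3.18/7.39)*100 = 43.03 %


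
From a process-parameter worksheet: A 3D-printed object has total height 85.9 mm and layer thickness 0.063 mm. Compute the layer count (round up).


Layers = ceil(85.9/0.063) = 1364


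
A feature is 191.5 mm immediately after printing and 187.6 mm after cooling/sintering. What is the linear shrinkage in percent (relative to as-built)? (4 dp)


Shrinkage = ((191.5-187.6)/191.5)*100 = 2.0366 %


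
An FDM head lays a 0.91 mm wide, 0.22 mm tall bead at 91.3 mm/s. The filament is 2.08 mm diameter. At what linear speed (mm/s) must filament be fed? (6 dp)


Q = 0.91 * 0.22 * 91.3 = 18.27826 mm^3/s
A_fil = pi*(2.08/2)^2 = 3.39794661 mm^2
v_feed = 18.27826 / 3.39794661 = 5.379208 mm/s


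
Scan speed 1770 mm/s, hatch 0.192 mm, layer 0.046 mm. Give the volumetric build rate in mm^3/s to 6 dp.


Rate = 1770 * 0.192 * 0.046 = 15.63264 mm^3/s


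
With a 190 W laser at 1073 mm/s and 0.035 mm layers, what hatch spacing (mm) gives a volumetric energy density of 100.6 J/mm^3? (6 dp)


h = 190 / (100.6*1073*0.035) = 0.050291 mm


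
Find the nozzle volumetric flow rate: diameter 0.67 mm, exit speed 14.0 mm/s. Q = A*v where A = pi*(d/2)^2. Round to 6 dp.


A = pi*(0.67/2)^2 = 0.35256524 mm^2
Q = 0.35256524 * 14.0 = 4.935913 mm^3/s


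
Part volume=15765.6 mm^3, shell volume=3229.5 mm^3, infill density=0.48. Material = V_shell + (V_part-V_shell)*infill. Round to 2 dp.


V_infill = (15765.6 - 3229.5) * 0.48 = 6017.33
V_total = 3229.5 + 6017.33 = 9246.83 mm^3


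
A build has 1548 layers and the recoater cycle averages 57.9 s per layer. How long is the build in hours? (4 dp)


t = 1548 * 57.9 / 3600 = 24.897 hrs


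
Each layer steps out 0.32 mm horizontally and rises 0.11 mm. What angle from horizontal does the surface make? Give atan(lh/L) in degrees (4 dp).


angle = atan(0.11/0.32) = 18.9704 degrees


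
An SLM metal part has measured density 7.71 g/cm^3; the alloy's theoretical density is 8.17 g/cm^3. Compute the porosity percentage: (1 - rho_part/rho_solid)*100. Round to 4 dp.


Porosity = (1-7.71/8.17)*100 = 5.6304 %


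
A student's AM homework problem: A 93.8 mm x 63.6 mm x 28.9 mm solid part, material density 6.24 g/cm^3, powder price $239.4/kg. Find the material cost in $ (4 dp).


V = 93.8 * 63.6 * 28.9 = 172408.152 mm^3 = 172.408152 cm^3
Mass = 172.408152 * 6.24 / 1000 = 1.07582687 kg
Cost = 1.07582687 * 239.4 = 257.553 $


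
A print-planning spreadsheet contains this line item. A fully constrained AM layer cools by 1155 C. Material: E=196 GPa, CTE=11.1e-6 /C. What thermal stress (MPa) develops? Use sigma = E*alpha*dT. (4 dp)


sigma = 196*1000 * 11.1e-6 * 1155 = 2512.818 MPa


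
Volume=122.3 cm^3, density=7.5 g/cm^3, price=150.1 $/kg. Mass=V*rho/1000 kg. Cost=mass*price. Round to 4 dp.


Mass = 122.3*7.5/1000 = 0.91725 kg
Cost = 0.91725 * 150.1 = 137.6792 $


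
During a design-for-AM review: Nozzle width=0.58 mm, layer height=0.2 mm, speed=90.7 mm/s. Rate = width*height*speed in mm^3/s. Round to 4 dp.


Rate = 0.58 * 0.2 * 90.7 = 10.5212 mm^3/s


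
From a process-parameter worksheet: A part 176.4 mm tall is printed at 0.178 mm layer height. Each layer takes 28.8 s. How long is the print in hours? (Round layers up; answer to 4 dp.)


Layers = ceil(176.4/0.178) = 992
t = 992 * 28.8 / 3600 = 7.936 hrs


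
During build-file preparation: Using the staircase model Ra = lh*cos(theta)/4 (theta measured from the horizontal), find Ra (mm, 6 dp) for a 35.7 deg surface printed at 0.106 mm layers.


Ra = 0.106 * cos(35.7) / 4 = 0.02152 mm


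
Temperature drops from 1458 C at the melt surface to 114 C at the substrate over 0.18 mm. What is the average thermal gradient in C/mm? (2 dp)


G = (1458-114)/0.18 = 7466.67 C/mm


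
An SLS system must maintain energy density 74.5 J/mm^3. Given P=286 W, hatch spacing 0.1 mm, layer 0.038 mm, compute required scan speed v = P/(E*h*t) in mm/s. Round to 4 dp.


v = 286 / (74.5*0.1*0.038) = 1010.2437 mm/s


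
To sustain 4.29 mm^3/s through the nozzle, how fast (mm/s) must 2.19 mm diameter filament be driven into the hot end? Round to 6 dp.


A = pi*(2.19/2)^2 = 3.766848
v = 4.29 / 3.766848 = 1.138883 mm/s


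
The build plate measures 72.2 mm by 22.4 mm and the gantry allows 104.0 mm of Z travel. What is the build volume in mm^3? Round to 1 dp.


V = 72.2 * 22.4 * 104.0 = 168197.1 mm^3


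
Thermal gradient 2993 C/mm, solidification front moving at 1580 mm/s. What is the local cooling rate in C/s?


CR = 2993 * 1580 = 4728940 C/s


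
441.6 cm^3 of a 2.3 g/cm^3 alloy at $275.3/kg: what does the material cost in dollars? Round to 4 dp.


Mass = 441.6*2.3/1000 = 1.01568 kg
Cost = 1.01568 * 275.3 = 279.6167 $


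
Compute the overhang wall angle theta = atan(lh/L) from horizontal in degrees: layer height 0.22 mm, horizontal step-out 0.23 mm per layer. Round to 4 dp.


angle = atan(0.22/0.23) = 43.727 degrees


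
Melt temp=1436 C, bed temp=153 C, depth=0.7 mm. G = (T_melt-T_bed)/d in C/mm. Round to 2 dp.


G = (1436-153)/0.7 = 1832.86 C/mm


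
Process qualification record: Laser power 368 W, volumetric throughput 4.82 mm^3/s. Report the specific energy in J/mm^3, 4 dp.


SE = 368 / 4.82 = 76.3485 J/mm^3


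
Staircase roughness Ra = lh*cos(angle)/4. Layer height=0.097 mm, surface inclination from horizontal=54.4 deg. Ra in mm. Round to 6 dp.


Ra = 0.097 * cos(54.4) / 4 = 0.014116 mm


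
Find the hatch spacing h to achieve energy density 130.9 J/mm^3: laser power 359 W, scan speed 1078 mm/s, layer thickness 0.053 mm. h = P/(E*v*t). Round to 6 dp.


h = 359 / (130.9*1078*0.053) = 0.048002 mm


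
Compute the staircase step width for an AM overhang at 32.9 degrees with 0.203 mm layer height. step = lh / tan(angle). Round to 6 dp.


step = 0.203 / tan(32.9) = 0.31379 mm


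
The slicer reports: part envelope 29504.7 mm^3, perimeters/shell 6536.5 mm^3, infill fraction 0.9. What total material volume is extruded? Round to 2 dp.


V_infill = (29504.7 - 6536.5) * 0.9 = 20671.38
V_total = 6536.5 + 20671.38 = 27207.88 mm^3


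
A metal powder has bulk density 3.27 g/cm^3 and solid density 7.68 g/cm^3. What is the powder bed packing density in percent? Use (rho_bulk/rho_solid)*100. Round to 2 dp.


Packing = (3.27/7.68)*100 = 42.58 %


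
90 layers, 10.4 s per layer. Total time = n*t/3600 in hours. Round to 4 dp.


t = 90 * 10.4 / 3600 = 0.26 hrs


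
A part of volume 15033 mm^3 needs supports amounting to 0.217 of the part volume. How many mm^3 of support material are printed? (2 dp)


V_support = 15033 * 0.217 = 3262.16 mm^3


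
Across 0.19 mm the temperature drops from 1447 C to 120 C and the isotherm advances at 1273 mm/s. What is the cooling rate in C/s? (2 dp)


G = (1447-120)/0.19 = 6984.21052632 C/mm
CR = 6984.21052632 * 1273 = 8890900.0 C/s


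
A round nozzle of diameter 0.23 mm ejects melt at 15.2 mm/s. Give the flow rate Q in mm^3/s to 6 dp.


A = pi*(0.23/2)^2 = 0.04154756 mm^2
Q = 0.04154756 * 15.2 = 0.631523 mm^3/s


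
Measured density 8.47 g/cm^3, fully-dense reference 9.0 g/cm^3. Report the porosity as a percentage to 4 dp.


Porosity = (1-8.47/9.0)*100 = 5.8889 %


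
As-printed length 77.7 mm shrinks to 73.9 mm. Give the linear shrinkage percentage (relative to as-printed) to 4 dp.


Shrinkage = ((77.7-73.9)/77.7)*100 = 4.8906 %


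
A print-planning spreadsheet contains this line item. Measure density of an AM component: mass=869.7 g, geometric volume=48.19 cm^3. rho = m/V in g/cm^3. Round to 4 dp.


rho = 869.7 / 48.19 = 18.0473 g/cm^3


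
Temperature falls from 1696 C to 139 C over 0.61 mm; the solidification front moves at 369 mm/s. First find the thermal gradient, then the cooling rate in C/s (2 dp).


G = (1696-139)/0.61 = 2552.45901639 C/mm
CR = 2552.45901639 * 369 = 941857.38 C/s


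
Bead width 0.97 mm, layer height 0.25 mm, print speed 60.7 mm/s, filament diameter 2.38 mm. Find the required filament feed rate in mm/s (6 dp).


Q = 0.97 * 0.25 * 60.7 = 14.71975 mm^3/s
A_fil = pi*(2.38/2)^2 = 4.44880936 mm^2
v_feed = 14.71975 / 4.44880936 = 3.308694 mm/s


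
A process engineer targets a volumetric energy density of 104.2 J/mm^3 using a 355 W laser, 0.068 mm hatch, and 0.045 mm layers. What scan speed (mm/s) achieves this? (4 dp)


v = 355 / (104.2*0.068*0.045) = 1113.3692 mm/s


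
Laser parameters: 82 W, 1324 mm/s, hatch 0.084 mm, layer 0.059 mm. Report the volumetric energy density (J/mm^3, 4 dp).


E = 82 / (1324*0.084*0.059) = 12.4967 J/mm^3


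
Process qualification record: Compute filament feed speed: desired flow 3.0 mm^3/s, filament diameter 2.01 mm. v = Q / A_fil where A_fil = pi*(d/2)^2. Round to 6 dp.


A = pi*(2.01/2)^2 = 3.173087
v = 3.0 / 3.173087 = 0.945452 mm/s


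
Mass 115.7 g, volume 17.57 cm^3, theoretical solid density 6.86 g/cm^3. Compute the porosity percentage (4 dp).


rho_part = 115.7 / 17.57 = 6.58508822 g/cm^3
Porosity = (1 - 6.58508822/6.86)*100 = 4.0075 %


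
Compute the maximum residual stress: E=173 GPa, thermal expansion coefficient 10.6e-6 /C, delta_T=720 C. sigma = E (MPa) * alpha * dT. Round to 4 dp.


sigma = 173*1000 * 10.6e-6 * 720 = 1320.336 MPa


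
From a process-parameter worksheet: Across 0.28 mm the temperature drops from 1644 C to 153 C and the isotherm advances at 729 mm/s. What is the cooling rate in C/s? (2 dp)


G = (1644-153)/0.28 = 5325.0 C/mm
CR = 5325.0 * 729 = 3881925.0 C/s


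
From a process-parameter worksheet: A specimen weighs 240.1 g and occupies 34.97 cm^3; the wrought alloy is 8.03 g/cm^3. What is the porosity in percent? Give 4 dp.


rho_part = 240.1 / 34.97 = 6.86588504 g/cm^3
Porosity = (1 - 6.86588504/8.03)*100 = 14.4971 %


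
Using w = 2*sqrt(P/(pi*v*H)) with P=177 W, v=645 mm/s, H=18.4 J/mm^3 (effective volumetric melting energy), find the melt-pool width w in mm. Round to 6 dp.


w = 2*sqrt(177/(pi*645*18.4)) = 0.137801 mm


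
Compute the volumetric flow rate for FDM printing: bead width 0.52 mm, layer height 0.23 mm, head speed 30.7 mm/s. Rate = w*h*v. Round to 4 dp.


Rate = 0.52 * 0.23 * 30.7 = 3.6717 mm^3/s


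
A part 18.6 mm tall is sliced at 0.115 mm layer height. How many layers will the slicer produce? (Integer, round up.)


Layers = ceil(18.6/0.115) = 162


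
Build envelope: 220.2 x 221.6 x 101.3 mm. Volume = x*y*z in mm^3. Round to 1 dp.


V = 220.2 * 221.6 * 101.3 = 4943067.2 mm^3


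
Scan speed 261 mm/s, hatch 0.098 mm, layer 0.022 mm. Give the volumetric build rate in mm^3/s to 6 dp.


Rate = 261 * 0.098 * 0.022 = 0.562716 mm^3/s


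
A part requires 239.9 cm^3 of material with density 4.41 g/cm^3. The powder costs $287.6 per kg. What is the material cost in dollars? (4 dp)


Mass = 239.9*4.41/1000 = 1.057959 kg
Cost = 1.057959 * 287.6 = 304.269 $


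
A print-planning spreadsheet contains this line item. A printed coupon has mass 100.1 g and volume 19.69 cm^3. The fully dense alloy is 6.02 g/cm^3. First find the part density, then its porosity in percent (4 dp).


rho_part = 100.1 / 19.69 = 5.08379888 g/cm^3
Porosity = (1 - 5.08379888/6.02)*100 = 15.5515 %


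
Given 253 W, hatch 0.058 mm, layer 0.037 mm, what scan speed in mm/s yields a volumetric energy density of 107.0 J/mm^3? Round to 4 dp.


v = 253 / (107.0*0.058*0.037) = 1101.8108 mm/s


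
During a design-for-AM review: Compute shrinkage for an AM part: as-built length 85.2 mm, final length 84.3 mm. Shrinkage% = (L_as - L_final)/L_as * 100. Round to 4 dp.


Shrinkage = ((85.2-84.3)/85.2)*100 = 1.0563 %


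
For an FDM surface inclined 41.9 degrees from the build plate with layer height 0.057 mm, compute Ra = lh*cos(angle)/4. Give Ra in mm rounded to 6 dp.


Ra = 0.057 * cos(41.9) / 4 = 0.010606 mm


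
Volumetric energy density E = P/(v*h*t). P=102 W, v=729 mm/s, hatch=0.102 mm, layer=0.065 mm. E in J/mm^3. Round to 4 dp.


E = 102 / (729*0.102*0.065) = 21.1037 J/mm^3


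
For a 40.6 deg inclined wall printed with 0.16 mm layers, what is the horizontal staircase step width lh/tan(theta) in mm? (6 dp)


step = 0.16 / tan(40.6) = 0.186675 mm


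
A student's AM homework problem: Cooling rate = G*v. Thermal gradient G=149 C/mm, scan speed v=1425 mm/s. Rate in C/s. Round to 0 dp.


CR = 149 * 1425 = 212325 C/s


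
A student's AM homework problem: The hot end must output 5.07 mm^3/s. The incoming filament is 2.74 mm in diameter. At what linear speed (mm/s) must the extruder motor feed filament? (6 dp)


A = pi*(2.74/2)^2 = 5.896455
v = 5.07 / 5.896455 = 0.859839 mm/s


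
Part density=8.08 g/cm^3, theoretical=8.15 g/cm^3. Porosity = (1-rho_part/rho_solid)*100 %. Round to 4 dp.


Porosity = (1-8.08/8.15)*100 = 0.8589 %


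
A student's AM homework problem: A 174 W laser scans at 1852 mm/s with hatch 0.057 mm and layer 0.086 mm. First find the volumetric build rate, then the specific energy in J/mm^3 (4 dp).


Build rate = 1852 * 0.057 * 0.086 = 9.078504 mm^3/s
SE = 174 / 9.078504 = 19.1662 J/mm^3


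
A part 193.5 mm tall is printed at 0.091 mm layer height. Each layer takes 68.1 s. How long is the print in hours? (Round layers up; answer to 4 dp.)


Layers = ceil(193.5/0.091) = 2127
t = 2127 * 68.1 / 3600 = 40.2358 hrs


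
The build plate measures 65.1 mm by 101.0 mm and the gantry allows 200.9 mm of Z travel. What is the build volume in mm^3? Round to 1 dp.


V = 65.1 * 101.0 * 200.9 = 1320937.6 mm^3


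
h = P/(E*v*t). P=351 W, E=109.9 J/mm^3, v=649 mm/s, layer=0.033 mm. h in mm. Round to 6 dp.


h = 351 / (109.9*649*0.033) = 0.149125 mm


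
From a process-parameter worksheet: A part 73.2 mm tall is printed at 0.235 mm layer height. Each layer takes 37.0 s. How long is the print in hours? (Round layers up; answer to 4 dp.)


Layers = ceil(73.2/0.235) = 312
t = 312 * 37.0 / 3600 = 3.2067 hrs


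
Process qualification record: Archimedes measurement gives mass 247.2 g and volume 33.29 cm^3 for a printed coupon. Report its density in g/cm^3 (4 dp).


rho = 247.2 / 33.29 = 7.4257 g/cm^3


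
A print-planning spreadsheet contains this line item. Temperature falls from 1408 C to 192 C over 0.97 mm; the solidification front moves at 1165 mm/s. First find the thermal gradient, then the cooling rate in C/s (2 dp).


G = (1408-192)/0.97 = 1253.60824742 C/mm
CR = 1253.60824742 * 1165 = 1460453.61 C/s


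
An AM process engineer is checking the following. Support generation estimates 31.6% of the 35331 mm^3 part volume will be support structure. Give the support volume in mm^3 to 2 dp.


V_support = 35331 * 0.316 = 11164.6 mm^3


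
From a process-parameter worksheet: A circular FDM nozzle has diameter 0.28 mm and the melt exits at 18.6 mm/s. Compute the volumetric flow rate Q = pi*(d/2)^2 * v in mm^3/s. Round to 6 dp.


A = pi*(0.28/2)^2 = 0.06157522 mm^2
Q = 0.06157522 * 18.6 = 1.145299 mm^3/s


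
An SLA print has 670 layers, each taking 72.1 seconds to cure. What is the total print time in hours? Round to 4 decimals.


t = 670 * 72.1 / 3600 = 13.4186 hrs


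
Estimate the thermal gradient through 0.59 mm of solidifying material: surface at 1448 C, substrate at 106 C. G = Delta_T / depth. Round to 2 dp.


G = (1448-106)/0.59 = 2274.58 C/mm


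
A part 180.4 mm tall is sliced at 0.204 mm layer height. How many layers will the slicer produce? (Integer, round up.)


Layers = ceil(180.4/0.204) = 885


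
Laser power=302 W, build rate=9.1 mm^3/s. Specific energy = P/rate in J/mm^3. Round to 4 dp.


SE = 302 / 9.1 = 33.1868 J/mm^3


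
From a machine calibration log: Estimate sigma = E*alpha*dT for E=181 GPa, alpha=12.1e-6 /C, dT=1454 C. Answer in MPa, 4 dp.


sigma = 181*1000 * 12.1e-6 * 1454 = 3184.4054 MPa
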